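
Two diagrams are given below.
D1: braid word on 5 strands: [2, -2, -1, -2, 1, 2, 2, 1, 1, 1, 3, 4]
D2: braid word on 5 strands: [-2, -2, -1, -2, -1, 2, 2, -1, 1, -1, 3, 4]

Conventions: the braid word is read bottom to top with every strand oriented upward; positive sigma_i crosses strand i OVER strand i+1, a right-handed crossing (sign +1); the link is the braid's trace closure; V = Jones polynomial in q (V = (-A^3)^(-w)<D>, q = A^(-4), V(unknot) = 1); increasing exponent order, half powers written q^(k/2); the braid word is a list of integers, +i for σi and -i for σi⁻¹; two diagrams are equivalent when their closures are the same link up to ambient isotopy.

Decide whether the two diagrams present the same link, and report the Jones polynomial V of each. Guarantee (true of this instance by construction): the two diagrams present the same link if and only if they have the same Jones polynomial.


same link: no
V(D1) = q - q^2 + 2q^3 - q^4 + q^5 - q^6  [12 crossings, <D> = -A^-6 + A^-2 - A^2 + 2A^6 - A^10 + A^14, w = +6]
D2 (bracket A^-2 - A^2 + 2A^6 - A^10 + A^14 - A^18; 12 crossings at w = -2): V = -q^-6 + q^-5 - q^-4 + 2q^-3 - q^-2 + q^-1
note: V(q) takes 2 values over 2 diagrams, fixing the grouping


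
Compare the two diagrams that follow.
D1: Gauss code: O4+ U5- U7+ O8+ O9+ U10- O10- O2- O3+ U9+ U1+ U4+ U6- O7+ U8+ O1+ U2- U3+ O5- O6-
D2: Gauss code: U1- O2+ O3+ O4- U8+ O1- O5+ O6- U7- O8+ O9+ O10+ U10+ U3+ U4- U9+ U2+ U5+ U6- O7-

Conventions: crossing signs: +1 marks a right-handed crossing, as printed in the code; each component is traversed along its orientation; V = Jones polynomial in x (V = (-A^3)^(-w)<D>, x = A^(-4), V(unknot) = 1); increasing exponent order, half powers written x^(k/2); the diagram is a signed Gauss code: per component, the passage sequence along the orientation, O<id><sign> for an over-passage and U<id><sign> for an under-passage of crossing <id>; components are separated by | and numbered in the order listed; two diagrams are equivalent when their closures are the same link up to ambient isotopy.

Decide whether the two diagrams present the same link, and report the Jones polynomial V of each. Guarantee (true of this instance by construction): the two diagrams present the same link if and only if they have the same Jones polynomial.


same link: no
V(D1) = x + x^3 - x^4  [10 crossings, <D> = -A^-10 + A^-6 + A^2, w = +2]
D2 (bracket A^-2 - A^2 + A^6 - A^10 + A^14; 10 crossings at w = +2): V = x^-2 - x^-1 + 1 - x + x^2
note: comparing 2 Jones polynomials yields 2 groups


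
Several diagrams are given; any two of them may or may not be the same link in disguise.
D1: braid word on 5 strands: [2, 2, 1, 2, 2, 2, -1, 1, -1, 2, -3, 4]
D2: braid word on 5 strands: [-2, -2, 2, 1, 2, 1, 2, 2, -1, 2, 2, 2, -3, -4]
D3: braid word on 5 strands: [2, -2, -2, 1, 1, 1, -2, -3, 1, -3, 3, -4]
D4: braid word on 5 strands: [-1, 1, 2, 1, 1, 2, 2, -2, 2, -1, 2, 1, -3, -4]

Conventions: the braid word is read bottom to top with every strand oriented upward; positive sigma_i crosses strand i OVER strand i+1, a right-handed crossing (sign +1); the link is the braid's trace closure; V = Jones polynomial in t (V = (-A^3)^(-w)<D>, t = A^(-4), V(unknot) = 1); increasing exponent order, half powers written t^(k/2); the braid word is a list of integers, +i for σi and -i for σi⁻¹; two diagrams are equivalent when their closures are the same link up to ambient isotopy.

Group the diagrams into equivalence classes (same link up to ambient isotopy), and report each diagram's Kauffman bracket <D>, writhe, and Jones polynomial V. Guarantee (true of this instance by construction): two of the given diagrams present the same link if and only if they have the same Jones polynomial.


equivalence classes: {D1, D2, D4} | {D3}
D1 (bracket A^-14 - 2A^-10 + A^-6 - 2A^-2 + 2A^2 + A^10; 12 crossings at w = +6): V = t^2 + 2t^4 - 2t^5 + t^6 - 2t^7 + t^8
V(D2) = t^2 + 2t^4 - 2t^5 + t^6 - 2t^7 + t^8  [14 crossings, <D> = A^-20 - 2A^-16 + A^-12 - 2A^-8 + 2A^-4 + A^4, w = +4]
V(D3) = t^-1 - 1 + 2t - 2t^2 + 2t^3 - 2t^4 + t^5  [12 crossings, <D> = A^-20 - 2A^-16 + 2A^-12 - 2A^-8 + 2A^-4 - 1 + A^4, w = 0]
V(D4) = t^2 + 2t^4 - 2t^5 + t^6 - 2t^7 + t^8  (w +4, c 14, <D> = A^-20 - 2A^-16 + A^-12 - 2A^-8 + 2A^-4 + A^4)
key observation: 2 classes among 4 diagrams; unequal V(t) rules out equality


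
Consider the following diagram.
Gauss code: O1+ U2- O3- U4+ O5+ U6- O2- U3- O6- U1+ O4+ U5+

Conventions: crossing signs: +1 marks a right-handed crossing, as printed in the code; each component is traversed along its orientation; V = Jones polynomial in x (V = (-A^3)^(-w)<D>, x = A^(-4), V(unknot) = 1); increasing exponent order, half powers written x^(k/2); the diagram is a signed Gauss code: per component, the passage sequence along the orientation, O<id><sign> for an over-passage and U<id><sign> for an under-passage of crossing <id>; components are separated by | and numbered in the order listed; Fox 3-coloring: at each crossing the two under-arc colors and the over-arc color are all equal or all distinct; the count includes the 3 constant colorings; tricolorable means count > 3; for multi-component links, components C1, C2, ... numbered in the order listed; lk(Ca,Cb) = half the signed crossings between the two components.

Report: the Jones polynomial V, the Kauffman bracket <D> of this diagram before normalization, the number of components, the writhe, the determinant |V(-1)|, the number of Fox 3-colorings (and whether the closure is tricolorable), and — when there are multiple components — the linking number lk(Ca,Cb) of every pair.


V = -x^-3 + 2x^-2 - 2x^-1 + 3 - 2x + 2x^2 - x^3
<D> = -A^-12 + 2A^-8 - 2A^-4 + 3 - 2A^4 + 2A^8 - A^12 (w = 0)
1 component over 6 crossings, w = 0
3 Fox colorings among 3^6, |V(-1)| = 13: not tricolorable
why: |V(-1)| = 13: so not tricolorable, since 3 does not divide 13


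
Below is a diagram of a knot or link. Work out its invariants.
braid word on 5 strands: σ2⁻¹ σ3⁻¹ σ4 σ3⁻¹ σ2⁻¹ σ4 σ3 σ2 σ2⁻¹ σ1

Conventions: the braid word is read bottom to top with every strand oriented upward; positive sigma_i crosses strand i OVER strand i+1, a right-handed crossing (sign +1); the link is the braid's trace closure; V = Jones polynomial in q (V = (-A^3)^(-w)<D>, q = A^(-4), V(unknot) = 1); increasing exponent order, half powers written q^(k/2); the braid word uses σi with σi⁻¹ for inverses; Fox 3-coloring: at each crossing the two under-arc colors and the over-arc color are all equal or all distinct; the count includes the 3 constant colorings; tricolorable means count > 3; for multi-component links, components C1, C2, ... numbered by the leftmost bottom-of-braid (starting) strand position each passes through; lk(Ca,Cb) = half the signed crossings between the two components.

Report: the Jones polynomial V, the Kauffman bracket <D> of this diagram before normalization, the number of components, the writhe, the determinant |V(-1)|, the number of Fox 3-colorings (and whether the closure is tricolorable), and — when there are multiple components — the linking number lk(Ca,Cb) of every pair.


Jones polynomial: V(q) = q^-4 - q^-3 + q^-2 - 2q^-1 + 2 - q + q^2
<D> = A^-8 - A^-4 + 2 - 2A^4 + A^8 - A^12 + A^16; writhe 0
components 1, writhe 0 (10 crossings)
3-colorings: 9 of 3^10, det 9 — tricolorable
note: w = 0 shifts under R1 moves; the (-A^3)^(0) factor cancels that in V


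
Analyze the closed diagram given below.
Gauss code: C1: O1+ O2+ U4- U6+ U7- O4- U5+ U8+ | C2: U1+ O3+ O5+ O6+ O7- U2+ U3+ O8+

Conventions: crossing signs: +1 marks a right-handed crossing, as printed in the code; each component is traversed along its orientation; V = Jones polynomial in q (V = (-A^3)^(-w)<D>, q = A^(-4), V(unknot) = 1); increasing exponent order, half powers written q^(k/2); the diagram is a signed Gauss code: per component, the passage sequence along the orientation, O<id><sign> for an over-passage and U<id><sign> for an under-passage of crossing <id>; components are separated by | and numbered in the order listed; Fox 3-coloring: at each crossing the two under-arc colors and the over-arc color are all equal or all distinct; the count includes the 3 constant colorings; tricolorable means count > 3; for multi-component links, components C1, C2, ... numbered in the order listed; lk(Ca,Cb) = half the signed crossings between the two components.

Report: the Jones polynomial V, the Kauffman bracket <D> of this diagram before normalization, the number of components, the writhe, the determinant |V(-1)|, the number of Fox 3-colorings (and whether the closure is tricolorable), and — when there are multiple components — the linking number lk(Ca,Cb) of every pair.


V = -q^(3/2) - q^(7/2) + q^(9/2) - q^(11/2)
<D> = -A^-10 + A^-6 - A^-2 - A^6 (w = +4)
2 components over 8 crossings, w = +4
lk(C1,C2): +2
3 Fox colorings among 3^8, |V(-1)| = 4: not tricolorable
why: summing lk over 1 pair gives +2


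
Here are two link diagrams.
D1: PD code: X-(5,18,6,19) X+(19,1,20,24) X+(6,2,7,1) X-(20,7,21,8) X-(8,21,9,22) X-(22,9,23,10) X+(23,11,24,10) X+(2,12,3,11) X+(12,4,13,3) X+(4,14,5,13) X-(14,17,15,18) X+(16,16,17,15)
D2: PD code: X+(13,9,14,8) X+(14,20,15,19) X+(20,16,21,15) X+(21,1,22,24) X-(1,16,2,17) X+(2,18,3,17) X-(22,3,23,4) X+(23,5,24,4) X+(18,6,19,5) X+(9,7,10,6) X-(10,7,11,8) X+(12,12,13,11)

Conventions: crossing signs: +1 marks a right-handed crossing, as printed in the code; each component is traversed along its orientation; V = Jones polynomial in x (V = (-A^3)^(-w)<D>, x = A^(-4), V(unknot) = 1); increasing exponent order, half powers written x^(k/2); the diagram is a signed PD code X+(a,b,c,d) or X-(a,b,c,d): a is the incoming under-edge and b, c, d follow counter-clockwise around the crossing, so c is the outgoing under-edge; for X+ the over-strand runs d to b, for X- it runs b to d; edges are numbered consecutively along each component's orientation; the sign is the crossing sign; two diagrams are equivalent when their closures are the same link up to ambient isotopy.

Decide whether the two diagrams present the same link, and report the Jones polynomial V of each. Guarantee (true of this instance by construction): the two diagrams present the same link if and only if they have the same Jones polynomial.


equivalent: no
D1 (bracket A^6; 12 crossings at w = +2): V = 1
D2 (bracket -A^2 + A^6 + A^14; 12 crossings at w = +6): V = x + x^3 - x^4
key observation: comparing 2 Jones polynomials yields 2 groups


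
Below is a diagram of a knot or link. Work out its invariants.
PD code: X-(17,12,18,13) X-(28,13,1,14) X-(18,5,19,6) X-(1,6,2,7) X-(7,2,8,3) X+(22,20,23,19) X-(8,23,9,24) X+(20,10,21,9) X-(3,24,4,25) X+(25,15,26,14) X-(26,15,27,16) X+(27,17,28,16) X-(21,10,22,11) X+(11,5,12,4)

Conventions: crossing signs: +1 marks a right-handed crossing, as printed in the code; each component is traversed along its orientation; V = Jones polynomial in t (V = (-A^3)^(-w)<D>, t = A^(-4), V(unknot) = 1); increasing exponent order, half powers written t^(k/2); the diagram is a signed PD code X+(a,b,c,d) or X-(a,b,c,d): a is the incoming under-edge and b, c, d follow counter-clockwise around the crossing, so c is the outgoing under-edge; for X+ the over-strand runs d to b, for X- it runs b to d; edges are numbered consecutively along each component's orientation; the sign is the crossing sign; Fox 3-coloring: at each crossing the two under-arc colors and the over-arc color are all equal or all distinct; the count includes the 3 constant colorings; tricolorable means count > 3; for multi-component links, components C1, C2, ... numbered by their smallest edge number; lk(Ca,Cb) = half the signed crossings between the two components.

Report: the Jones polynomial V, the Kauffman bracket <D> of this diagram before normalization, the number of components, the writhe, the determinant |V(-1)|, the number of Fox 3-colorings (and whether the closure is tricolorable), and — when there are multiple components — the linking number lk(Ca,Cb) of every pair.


V = -t^-4 + t^-3 + t^-1
<D> = A^-8 + 1 - A^4 (w = -4)
1 component over 14 crossings, w = -4
9 Fox colorings among 3^14, |V(-1)| = 3: tricolorable
why: |V(-1)| = 3: so tricolorable, since 3 divides 3


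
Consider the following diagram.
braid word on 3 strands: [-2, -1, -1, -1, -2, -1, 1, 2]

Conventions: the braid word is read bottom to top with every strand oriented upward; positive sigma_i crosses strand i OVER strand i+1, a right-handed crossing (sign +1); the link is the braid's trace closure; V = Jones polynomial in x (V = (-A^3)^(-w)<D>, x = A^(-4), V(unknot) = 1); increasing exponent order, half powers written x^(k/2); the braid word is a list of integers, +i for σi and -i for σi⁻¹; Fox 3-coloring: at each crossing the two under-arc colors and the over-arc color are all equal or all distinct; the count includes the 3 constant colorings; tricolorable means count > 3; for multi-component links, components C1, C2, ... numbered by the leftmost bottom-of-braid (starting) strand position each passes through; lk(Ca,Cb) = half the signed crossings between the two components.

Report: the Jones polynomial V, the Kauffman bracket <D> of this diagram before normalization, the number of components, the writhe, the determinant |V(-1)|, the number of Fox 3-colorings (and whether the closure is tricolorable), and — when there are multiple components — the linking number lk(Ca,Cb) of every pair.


Jones polynomial: V(x) = -x^-4 + x^-3 + x^-1
<D> = A^-8 + 1 - A^4; writhe -4
components 1, writhe -4 (8 crossings)
3-colorings: 9 of 3^8, det 3 — tricolorable
note: w = -4 shifts under R1 moves; the (-A^3)^(4) factor cancels that in V


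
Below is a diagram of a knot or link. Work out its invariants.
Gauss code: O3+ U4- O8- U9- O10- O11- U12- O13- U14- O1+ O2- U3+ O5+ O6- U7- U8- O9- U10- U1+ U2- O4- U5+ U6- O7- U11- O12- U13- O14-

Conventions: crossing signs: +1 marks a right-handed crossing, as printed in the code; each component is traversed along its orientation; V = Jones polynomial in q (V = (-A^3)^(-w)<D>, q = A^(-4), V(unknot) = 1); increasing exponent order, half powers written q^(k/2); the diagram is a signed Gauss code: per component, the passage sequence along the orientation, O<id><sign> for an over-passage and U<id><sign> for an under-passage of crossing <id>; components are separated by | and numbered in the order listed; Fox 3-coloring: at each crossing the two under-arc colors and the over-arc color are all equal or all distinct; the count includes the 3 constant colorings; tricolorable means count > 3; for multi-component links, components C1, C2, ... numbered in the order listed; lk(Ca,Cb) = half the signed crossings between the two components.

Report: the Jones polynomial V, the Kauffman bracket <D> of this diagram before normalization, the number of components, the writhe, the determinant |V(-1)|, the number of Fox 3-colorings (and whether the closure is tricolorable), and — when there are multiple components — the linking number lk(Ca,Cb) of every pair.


Jones polynomial: V(q) = -q^-10 + q^-9 - q^-8 + q^-7 - q^-6 + q^-5 + q^-3
<D> = A^-12 + A^-4 - 1 + A^4 - A^8 + A^12 - A^16; writhe -8
components 1, writhe -8 (14 crossings)
3-colorings: 3 of 3^14, det 7 — not tricolorable
note: V spans 7 powers of q: at least 7 crossings in any diagram


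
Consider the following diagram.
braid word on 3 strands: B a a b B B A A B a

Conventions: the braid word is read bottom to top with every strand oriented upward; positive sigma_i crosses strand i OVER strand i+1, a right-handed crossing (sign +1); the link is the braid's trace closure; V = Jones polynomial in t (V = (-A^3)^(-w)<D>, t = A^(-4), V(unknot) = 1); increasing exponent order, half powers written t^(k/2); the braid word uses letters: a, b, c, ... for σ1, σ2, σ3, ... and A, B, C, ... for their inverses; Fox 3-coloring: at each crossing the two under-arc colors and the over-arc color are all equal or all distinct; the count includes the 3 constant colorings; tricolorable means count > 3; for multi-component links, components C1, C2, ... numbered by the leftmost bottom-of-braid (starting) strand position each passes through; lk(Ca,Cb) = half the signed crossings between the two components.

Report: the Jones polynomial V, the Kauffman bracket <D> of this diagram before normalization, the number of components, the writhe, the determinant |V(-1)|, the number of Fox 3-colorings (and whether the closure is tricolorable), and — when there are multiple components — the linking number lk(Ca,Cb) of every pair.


Jones polynomial: V(t) = -t^-5 + t^-4 - t^-3 + 2t^-2 - t^-1 + 2 - t
<D> = -A^-10 + 2A^-6 - A^-2 + 2A^2 - A^6 + A^10 - A^14; writhe -2
components 1, writhe -2 (10 crossings)
3-colorings: 9 of 3^10, det 9 — tricolorable
note: inverse pairs cancel, leaving σ2⁻¹ σ1 σ1 σ2⁻¹ σ1⁻¹ σ1⁻¹ σ2⁻¹ σ1


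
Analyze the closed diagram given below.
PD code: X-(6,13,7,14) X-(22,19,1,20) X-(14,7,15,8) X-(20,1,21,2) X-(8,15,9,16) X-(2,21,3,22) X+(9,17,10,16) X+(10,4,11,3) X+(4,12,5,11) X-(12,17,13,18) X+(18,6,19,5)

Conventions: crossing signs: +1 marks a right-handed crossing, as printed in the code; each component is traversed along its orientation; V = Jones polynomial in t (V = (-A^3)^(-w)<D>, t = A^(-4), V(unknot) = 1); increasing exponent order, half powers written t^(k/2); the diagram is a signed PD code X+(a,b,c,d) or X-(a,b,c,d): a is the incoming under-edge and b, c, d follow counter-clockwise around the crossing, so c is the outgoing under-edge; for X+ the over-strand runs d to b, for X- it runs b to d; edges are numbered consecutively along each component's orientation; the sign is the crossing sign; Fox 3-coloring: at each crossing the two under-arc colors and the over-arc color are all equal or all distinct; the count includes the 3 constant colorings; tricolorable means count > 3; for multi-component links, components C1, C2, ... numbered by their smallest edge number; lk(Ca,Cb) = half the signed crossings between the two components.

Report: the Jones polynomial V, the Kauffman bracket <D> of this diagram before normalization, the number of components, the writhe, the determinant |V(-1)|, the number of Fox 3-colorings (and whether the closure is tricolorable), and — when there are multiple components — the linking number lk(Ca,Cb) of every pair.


V = t^-7 - 3t^-6 + 4t^-5 - 6t^-4 + 7t^-3 - 6t^-2 + 6t^-1 - 3 + 2t - t^2
<D> = A^-17 - 2A^-13 + 3A^-9 - 6A^-5 + 6A^-1 - 7A^3 + 6A^7 - 4A^11 + 3A^15 - A^19 (w = -3)
1 component over 11 crossings, w = -3
9 Fox colorings among 3^11, |V(-1)| = 39: tricolorable
why: |V(-1)| = 39: so tricolorable, since 3 divides 39


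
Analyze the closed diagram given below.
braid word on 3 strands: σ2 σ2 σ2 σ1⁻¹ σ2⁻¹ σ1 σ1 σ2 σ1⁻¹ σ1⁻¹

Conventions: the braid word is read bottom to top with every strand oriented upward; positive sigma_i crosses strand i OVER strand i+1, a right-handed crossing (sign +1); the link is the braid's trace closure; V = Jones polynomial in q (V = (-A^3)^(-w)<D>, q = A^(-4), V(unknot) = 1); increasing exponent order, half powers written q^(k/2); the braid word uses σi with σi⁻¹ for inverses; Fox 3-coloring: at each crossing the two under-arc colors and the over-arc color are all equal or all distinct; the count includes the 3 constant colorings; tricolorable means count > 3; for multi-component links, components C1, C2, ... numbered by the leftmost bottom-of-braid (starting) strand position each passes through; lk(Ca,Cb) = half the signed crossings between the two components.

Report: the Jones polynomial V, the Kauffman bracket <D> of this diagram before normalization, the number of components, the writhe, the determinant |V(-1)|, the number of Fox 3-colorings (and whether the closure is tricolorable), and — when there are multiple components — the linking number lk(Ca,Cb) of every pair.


V = -q^-2 + q^-1 - 1 + 3q - 2q^2 + 3q^3 - 2q^4 + q^5 - q^6
<D> = -A^-18 + A^-14 - 2A^-10 + 3A^-6 - 2A^-2 + 3A^2 - A^6 + A^10 - A^14 (w = +2)
1 component over 10 crossings, w = +2
9 Fox colorings among 3^10, |V(-1)| = 15: tricolorable
why: det 15 = |V(-1)|; divisible by 3, so tricolorable


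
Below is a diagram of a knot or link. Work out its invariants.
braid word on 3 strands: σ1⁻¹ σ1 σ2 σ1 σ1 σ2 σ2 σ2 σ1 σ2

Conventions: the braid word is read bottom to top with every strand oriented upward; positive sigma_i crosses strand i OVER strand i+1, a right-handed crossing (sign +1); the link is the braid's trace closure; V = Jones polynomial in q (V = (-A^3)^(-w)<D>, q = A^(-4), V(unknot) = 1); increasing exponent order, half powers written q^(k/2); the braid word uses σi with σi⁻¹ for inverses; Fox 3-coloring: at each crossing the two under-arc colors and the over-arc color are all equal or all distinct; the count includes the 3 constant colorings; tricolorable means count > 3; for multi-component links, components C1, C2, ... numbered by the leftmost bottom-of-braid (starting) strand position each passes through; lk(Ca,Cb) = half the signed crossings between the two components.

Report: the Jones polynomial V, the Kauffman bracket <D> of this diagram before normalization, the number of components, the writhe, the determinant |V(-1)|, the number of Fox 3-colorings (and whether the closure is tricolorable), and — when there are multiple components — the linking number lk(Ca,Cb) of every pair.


V = q^3 + q^5 - q^8
<D> = -A^-8 + A^4 + A^12 (w = +8)
1 component over 10 crossings, w = +8
9 Fox colorings among 3^10, |V(-1)| = 3: tricolorable
why: w = +8 (over 10 crossings) is diagram-only; (-A^3)^(-8) removes it from V


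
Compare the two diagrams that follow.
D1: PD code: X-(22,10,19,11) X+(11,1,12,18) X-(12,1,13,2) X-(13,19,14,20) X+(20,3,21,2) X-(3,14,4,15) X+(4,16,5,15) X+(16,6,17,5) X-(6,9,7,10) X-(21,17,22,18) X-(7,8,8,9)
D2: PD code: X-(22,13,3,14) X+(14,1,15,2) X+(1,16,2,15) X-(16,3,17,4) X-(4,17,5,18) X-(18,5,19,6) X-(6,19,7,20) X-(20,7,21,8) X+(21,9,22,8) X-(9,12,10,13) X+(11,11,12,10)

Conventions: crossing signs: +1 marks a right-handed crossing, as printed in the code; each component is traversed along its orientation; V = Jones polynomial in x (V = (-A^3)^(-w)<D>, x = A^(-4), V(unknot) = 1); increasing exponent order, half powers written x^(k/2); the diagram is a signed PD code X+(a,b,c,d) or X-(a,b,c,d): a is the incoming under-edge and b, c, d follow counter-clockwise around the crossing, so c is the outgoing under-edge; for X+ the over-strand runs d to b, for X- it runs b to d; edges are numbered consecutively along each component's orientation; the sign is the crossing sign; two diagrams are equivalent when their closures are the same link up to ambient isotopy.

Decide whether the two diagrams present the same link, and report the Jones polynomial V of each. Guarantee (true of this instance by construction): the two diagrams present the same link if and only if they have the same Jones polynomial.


equivalent: no
V(D1) = -x^(-5/2) - x^(-1/2)  (w -3, c 11, <D> = A^-7 + A)
V(D2) = x^(-13/2) - x^(-11/2) + 2x^(-9/2) - 2x^(-7/2) + x^(-5/2) - 2x^(-3/2) - x^(1/2)  (w -3, c 11, <D> = A^-11 + 2A^-3 - A + 2A^5 - 2A^9 + A^13 - A^17)
why: 2 values of V(x) split the 2 diagrams


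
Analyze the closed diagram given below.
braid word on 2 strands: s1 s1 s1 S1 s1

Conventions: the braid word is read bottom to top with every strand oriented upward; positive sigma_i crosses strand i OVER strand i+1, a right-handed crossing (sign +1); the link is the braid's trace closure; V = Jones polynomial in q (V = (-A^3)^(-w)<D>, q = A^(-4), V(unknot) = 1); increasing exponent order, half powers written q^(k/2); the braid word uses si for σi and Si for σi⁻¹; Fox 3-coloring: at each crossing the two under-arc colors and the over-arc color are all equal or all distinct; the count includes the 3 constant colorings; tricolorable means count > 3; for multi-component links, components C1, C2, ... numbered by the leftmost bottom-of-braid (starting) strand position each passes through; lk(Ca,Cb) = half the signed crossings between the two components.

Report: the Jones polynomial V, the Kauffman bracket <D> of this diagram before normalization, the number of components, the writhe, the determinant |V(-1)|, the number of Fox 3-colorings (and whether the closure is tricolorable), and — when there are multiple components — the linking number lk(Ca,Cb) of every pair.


V = q + q^3 - q^4
<D> = A^-7 - A^-3 - A^5 (w = +3)
1 component over 5 crossings, w = +3
9 Fox colorings among 3^5, |V(-1)| = 3: tricolorable
why: the span of V is 3, forcing >= 3 crossings in any diagram


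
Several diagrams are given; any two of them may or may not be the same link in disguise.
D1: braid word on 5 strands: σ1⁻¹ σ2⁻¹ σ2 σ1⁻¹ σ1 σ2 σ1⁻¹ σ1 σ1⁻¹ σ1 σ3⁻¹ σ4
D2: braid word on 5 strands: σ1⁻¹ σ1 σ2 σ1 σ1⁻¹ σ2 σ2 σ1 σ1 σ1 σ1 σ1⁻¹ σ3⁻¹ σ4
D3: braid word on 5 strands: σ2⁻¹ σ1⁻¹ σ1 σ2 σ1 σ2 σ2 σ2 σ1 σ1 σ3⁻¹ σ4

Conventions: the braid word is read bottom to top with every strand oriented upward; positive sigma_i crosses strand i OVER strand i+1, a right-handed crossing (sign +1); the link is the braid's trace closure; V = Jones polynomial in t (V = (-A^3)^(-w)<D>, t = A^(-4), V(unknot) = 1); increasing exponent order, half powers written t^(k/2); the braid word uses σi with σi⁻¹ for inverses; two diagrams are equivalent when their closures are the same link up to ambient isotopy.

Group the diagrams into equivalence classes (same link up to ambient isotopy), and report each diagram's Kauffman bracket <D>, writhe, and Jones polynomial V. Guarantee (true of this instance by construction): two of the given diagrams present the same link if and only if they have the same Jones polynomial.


grouping into links: {D1} | {D2, D3}
V(D1) = 1  (w 0, c 12, <D> = 1)
D2 (bracket A^-14 - 2A^-10 + A^-6 - 2A^-2 + 2A^2 + A^10; 14 crossings at w = +6): V = t^2 + 2t^4 - 2t^5 + t^6 - 2t^7 + t^8
V(D3) = t^2 + 2t^4 - 2t^5 + t^6 - 2t^7 + t^8  [12 crossings, <D> = A^-14 - 2A^-10 + A^-6 - 2A^-2 + 2A^2 + A^10, w = +6]
why: 2 values of V(t) split the 3 diagrams


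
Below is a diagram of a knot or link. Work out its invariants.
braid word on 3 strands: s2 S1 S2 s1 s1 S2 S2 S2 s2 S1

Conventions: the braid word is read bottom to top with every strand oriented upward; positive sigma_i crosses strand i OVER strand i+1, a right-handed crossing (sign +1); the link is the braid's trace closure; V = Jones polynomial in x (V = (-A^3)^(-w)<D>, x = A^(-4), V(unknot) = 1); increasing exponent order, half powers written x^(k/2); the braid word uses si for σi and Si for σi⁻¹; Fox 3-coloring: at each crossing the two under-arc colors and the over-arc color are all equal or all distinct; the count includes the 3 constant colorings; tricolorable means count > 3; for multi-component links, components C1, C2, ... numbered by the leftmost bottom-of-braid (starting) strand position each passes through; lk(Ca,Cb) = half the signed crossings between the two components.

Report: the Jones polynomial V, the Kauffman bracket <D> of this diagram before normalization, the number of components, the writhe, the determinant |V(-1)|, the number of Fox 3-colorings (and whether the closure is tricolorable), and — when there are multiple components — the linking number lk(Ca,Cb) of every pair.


V(x) = -x^-5 + x^-4 - x^-3 + 2x^-2 - x^-1 + 2 - x
bracket: -A^-10 + 2A^-6 - A^-2 + 2A^2 - A^6 + A^10 - A^14, w = -2
1 component, writhe -2, over 10 crossings
det 9, colorings 9 of 3^10 — tricolorable
observation: det 9 = |V(-1)|; divisible by 3, so tricolorable


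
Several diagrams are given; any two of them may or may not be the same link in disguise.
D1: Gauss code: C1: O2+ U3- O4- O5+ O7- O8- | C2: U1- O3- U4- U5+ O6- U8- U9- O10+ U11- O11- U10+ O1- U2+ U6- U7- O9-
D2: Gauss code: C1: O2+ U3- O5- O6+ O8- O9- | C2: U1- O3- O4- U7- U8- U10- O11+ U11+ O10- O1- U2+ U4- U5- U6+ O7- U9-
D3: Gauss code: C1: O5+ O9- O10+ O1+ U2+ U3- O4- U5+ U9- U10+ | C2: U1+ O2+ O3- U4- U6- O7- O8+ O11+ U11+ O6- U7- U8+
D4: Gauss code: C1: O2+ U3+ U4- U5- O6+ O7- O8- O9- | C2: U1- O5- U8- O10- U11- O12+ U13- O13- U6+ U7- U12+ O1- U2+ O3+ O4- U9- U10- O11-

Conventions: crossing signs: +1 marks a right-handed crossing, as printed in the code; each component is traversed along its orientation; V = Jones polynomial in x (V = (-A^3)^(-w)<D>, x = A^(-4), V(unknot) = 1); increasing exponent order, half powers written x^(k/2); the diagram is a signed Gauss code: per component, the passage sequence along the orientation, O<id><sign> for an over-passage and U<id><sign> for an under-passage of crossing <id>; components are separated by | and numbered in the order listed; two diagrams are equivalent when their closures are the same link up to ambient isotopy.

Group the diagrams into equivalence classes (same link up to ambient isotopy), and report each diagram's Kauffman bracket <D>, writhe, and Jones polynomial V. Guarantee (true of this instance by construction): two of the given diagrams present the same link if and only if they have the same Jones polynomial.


classes: {D1, D2, D4} | {D3}
V(D1) = x^(-13/2) - x^(-11/2) + x^(-9/2) - 2x^(-7/2) - x^(-3/2)  [11 crossings, <D> = A^-9 + 2A^-1 - A^3 + A^7 - A^11, w = -5]
V(D2) = x^(-13/2) - x^(-11/2) + x^(-9/2) - 2x^(-7/2) - x^(-3/2)  [11 crossings, <D> = A^-9 + 2A^-1 - A^3 + A^7 - A^11, w = -5]
V(D3) = -x^(-1/2) - x^(1/2)  (w +1, c 11, <D> = A + A^5)
D4 (bracket A^-9 + 2A^-1 - A^3 + A^7 - A^11; 13 crossings at w = -5): V = x^(-13/2) - x^(-11/2) + x^(-9/2) - 2x^(-7/2) - x^(-3/2)
insight: 2 classes among 4 diagrams; unequal V(x) rules out equality


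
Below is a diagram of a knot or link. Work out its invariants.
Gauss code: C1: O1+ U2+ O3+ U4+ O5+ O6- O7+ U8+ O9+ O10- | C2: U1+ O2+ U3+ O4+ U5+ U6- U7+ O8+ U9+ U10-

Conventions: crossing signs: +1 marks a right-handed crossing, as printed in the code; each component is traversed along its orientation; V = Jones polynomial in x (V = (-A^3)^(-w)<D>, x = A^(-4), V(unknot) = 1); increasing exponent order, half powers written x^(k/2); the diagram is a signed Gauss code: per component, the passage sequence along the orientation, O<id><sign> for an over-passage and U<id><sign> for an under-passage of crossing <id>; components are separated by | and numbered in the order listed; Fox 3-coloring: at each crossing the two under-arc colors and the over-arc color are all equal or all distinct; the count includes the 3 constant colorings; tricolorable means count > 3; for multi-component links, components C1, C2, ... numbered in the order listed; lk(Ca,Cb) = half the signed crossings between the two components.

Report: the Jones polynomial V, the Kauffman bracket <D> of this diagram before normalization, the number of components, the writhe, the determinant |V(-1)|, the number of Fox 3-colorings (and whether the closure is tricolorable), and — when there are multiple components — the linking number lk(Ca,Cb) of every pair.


V(x) = -x^(5/2) - x^(9/2) + x^(11/2) - x^(13/2) + x^(15/2) - x^(17/2)
bracket: -A^-16 + A^-12 - A^-8 + A^-4 - 1 - A^8, w = +6
2 components, writhe +6, over 10 crossings
lk(C1,C2) = +3
det 6, colorings 9 of 3^10 — tricolorable
observation: the 1 component pair carries total linking +3


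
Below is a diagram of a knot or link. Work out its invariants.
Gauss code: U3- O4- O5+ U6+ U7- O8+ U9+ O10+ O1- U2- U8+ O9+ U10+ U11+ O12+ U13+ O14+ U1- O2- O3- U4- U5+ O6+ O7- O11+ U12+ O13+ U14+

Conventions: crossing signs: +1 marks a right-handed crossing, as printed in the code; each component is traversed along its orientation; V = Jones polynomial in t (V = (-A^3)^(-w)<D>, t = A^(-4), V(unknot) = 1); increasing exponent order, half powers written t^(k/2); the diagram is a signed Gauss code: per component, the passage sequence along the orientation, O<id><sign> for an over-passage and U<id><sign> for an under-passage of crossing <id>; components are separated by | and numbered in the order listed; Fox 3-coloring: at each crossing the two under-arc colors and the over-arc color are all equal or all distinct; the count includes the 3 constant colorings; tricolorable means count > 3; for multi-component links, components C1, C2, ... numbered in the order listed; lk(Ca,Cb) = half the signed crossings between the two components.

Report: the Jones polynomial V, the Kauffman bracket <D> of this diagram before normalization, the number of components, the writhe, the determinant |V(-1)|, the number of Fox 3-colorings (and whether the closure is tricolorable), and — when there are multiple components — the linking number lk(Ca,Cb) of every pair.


V(t) = 1 - t + 3t^2 - 3t^3 + 3t^4 - 4t^5 + 3t^6 - 2t^7 + t^8
bracket: A^-20 - 2A^-16 + 3A^-12 - 4A^-8 + 3A^-4 - 3 + 3A^4 - A^8 + A^12, w = +4
1 component, writhe +4, over 14 crossings
det 21, colorings 9 of 3^14 — tricolorable
observation: the span of V is 8, forcing >= 8 crossings in any diagram


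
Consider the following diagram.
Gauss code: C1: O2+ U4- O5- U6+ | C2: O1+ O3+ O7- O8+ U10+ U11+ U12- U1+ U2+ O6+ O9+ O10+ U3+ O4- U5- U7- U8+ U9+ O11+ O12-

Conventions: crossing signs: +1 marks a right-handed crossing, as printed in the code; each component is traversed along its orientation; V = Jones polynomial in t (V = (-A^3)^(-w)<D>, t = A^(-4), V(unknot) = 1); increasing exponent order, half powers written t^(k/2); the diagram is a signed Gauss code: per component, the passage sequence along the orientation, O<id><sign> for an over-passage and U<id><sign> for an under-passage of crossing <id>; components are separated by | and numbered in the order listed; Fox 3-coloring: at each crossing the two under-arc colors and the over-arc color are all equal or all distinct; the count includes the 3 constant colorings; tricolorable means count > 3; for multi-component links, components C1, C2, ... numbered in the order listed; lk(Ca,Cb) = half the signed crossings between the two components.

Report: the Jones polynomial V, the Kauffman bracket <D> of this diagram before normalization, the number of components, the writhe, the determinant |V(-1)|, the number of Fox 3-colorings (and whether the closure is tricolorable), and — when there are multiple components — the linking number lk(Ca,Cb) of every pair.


Jones polynomial: V(t) = -2t^(1/2) + t^(3/2) - 2t^(5/2) + t^(7/2) - t^(9/2) + t^(11/2)
<D> = A^-10 - A^-6 + A^-2 - 2A^2 + A^6 - 2A^10; writhe +4
components 2, writhe +4 (12 crossings)
linking number lk(C1,C2) = 0
3-colorings: 3 of 3^12, det 8 — not tricolorable
note: the span of V is 5, within the link bound 12 + 2 - 1


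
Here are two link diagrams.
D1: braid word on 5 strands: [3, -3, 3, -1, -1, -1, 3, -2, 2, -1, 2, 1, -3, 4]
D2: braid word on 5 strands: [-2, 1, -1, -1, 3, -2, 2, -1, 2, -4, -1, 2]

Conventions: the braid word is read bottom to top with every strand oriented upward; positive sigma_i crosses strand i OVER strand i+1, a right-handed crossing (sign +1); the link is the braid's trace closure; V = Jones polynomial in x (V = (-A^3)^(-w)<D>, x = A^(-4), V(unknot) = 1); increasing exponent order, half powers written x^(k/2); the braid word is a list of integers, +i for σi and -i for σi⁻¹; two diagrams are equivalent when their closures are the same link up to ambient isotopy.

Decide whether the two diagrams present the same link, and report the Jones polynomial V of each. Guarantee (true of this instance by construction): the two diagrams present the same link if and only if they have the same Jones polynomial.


equivalent: yes
V(D1) = -x^-4 + x^-3 + x^-1  (w 0, c 14, <D> = A^4 + A^12 - A^16)
V(D2) = -x^-4 + x^-3 + x^-1  [12 crossings, <D> = A^-2 + A^6 - A^10, w = -2]
key observation: one V(x) for all 2 diagrams — one class (guaranteed)


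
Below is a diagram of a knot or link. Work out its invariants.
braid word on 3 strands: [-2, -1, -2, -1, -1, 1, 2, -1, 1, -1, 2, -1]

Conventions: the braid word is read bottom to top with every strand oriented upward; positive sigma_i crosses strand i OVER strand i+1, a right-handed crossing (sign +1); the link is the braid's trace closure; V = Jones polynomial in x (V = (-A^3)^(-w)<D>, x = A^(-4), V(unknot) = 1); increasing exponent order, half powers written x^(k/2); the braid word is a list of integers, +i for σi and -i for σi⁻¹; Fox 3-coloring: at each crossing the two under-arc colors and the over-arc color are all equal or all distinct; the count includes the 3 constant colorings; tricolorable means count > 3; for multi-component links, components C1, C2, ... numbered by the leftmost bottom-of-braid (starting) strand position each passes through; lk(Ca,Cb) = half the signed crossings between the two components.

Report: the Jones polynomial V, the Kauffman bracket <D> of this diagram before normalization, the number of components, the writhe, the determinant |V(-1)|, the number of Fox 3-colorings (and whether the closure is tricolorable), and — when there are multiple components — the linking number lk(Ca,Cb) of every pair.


V = -x^-6 + x^-5 - x^-4 + 2x^-3 - x^-2 + x^-1
<D> = A^-8 - A^-4 + 2 - A^4 + A^8 - A^12 (w = -4)
1 component over 12 crossings, w = -4
3 Fox colorings among 3^12, |V(-1)| = 7: not tricolorable
why: det 7 = |V(-1)|; not divisible by 3, so not tricolorable


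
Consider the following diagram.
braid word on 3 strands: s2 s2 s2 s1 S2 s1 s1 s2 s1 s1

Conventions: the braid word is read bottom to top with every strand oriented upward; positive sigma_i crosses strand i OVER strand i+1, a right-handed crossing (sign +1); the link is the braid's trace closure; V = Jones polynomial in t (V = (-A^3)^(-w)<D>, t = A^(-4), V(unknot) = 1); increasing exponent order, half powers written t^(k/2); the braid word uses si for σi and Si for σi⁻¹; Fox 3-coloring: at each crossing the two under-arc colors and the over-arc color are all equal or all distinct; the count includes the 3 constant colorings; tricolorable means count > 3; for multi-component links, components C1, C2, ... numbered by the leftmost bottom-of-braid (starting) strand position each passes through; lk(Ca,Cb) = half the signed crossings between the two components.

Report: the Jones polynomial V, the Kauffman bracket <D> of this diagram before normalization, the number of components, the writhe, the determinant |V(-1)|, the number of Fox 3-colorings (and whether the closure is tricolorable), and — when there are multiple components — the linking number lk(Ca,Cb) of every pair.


V = t^3 + t^5 - t^8
<D> = -A^-8 + A^4 + A^12 (w = +8)
1 component over 10 crossings, w = +8
9 Fox colorings among 3^10, |V(-1)| = 3: tricolorable
why: the span of V is 5, forcing >= 5 crossings in any diagram


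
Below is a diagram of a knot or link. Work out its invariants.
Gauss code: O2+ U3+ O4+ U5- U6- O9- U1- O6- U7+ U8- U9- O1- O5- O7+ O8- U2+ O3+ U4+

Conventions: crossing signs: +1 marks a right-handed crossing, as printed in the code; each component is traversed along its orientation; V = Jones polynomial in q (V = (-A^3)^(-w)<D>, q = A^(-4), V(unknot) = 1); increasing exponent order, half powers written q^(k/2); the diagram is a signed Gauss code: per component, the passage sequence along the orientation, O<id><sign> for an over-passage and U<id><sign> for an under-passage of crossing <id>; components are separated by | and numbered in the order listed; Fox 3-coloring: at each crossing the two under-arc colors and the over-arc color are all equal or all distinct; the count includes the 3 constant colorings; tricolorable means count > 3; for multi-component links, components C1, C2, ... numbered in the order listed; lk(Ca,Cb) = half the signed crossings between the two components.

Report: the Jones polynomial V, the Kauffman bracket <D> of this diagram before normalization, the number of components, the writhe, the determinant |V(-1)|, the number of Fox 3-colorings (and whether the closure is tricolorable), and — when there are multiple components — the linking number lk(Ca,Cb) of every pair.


V = -q^-3 + q^-2 - q^-1 + 3 - q + q^2 - q^3
<D> = A^-15 - A^-11 + A^-7 - 3A^-3 + A - A^5 + A^9 (w = -1)
1 component over 9 crossings, w = -1
27 Fox colorings among 3^9, |V(-1)| = 9: tricolorable
why: |V(-1)| = 9: so tricolorable, since 3 divides 9


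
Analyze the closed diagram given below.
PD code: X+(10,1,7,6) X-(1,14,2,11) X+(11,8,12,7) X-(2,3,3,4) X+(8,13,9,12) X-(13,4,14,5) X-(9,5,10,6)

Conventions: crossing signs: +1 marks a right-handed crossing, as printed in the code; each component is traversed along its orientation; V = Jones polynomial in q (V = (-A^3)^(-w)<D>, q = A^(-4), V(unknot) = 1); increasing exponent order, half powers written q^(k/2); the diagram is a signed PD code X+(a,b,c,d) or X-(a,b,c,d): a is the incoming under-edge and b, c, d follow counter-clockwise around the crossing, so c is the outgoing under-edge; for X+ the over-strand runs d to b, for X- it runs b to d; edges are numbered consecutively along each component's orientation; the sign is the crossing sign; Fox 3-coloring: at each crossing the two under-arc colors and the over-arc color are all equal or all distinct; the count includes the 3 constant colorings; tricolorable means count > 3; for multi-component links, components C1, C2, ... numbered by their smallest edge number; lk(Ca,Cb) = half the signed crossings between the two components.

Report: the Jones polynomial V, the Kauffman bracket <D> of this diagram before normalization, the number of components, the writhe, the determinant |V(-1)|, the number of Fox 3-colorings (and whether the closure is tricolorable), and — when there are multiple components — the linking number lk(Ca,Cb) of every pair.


V = q^-2 + 2 + q^2
<D> = -A^-11 - 2A^-3 - A^5 (w = -1)
3 components over 7 crossings, w = -1
lk(C1,C2): 0
lk(C1,C3) = -1
linking number lk(C2,C3) = +1
3 Fox colorings among 3^7, |V(-1)| = 4: not tricolorable
why: the span of V is 4, within the link bound 7 + 3 - 1
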